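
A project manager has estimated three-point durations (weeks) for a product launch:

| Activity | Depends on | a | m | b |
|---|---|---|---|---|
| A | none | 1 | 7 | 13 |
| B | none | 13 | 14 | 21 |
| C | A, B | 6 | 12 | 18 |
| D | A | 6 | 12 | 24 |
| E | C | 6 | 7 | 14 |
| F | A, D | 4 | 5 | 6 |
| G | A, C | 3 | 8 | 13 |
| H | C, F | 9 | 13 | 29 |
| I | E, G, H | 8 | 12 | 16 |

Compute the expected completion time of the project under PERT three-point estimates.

54 weeks

te_A = (1 + 4·7 + 13)/6 = 42/6 = 7
te_B = (13 + 4·14 + 21)/6 = 90/6 = 15
te_C = (6 + 4·12 + 18)/6 = 72/6 = 12
te_D = (6 + 4·12 + 24)/6 = 78/6 = 13
te_E = (6 + 4·7 + 14)/6 = 48/6 = 8
te_F = (4 + 4·5 + 6)/6 = 30/6 = 5
te_G = (3 + 4·8 + 13)/6 = 48/6 = 8
te_H = (9 + 4·13 + 29)/6 = 90/6 = 15
te_I = (8 + 4·12 + 16)/6 = 72/6 = 12

Forward pass:
ES_A = 0; EF_A = 7
ES_B = 0; EF_B = 15
ES_C = max(EF_A=7, EF_B=15) = 15; EF_C = 15+12 = 27
ES_D = 7; EF_D = 7+13 = 20
ES_E = 27; EF_E = 27+8 = 35
ES_F = max(EF_A=7, EF_D=20) = 20; EF_F = 20+5 = 25
ES_G = max(EF_A=7, EF_C=27) = 27; EF_G = 27+8 = 35
ES_H = max(EF_C=27, EF_F=25) = 27; EF_H = 27+15 = 42
ES_I = max(EF_E=35, EF_G=35, EF_H=42) = 42; EF_I = 42+12 = 54
Expected project duration μ = 54 weeks. Critical path: B → C → H → I.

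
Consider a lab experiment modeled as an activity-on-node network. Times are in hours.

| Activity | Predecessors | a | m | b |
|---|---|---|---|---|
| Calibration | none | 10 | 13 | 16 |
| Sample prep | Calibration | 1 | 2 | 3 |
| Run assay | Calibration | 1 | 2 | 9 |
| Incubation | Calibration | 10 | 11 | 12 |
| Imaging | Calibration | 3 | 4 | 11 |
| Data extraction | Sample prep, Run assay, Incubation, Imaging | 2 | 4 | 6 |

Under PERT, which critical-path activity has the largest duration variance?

te_Calibration = (10 + 4·13 + 16)/6 = 78/6 = 13; σ²_Calibration = ((16−10)/6)² = 1.000
te_Sample prep = (1 + 4·2 + 3)/6 = 12/6 = 2; σ²_Sample prep = ((3−1)/6)² = 0.111
te_Run assay = (1 + 4·2 + 9)/6 = 18/6 = 3; σ²_Run assay = ((9−1)/6)² = 1.778
te_Incubation = (10 + 4·11 + 12)/6 = 66/6 = 11; σ²_Incubation = ((12−10)/6)² = 0.111
te_Imaging = (3 + 4·4 + 11)/6 = 30/6 = 5; σ²_Imaging = ((11−3)/6)² = 1.778
te_Data extraction = (2 + 4·4 + 6)/6 = 24/6 = 4; σ²_Data extraction = ((6−2)/6)² = 0.444

Forward pass:
ES_Calibration = 0; EF_Calibration = 13
ES_Sample prep = 13; EF_Sample prep = 13+2 = 15
ES_Run assay = 13; EF_Run assay = 13+3 = 16
ES_Incubation = 13; EF_Incubation = 13+11 = 24
ES_Imaging = 13; EF_Imaging = 13+5 = 18
ES_Data extraction = max(EF_Sample prep=15, EF_Run assay=16, EF_Incubation=24, EF_Imaging=18) = 24; EF_Data extraction = 24+4 = 28
Expected project duration μ = 28 hours. Critical path: Calibration → Incubation → Data extraction.

Variances on critical path: σ²_Calibration=1.000, σ²_Incubation=0.111, σ²_Data extraction=0.444.
Largest is σ²_Calibration = 1.000.

Calibration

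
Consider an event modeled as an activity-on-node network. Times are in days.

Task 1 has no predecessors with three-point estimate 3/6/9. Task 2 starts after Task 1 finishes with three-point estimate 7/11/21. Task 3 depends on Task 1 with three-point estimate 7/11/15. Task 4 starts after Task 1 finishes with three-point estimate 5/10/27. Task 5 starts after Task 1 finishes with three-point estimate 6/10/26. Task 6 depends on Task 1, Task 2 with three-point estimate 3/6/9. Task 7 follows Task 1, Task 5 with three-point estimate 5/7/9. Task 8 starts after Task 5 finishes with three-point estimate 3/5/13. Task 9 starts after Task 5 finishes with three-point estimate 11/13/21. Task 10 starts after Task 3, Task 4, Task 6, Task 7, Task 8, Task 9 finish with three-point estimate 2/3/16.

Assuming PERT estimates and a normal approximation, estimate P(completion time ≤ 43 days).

0.908

te_Task 1 = (3 + 4·6 + 9)/6 = 36/6 = 6; σ²_Task 1 = ((9−3)/6)² = 1.000
te_Task 2 = (7 + 4·11 + 21)/6 = 72/6 = 12; σ²_Task 2 = ((21−7)/6)² = 5.444
te_Task 3 = (7 + 4·11 + 15)/6 = 66/6 = 11; σ²_Task 3 = ((15−7)/6)² = 1.778
te_Task 4 = (5 + 4·10 + 27)/6 = 72/6 = 12; σ²_Task 4 = ((27−5)/6)² = 13.444
te_Task 5 = (6 + 4·10 + 26)/6 = 72/6 = 12; σ²_Task 5 = ((26−6)/6)² = 11.111
te_Task 6 = (3 + 4·6 + 9)/6 = 36/6 = 6; σ²_Task 6 = ((9−3)/6)² = 1.000
te_Task 7 = (5 + 4·7 + 9)/6 = 42/6 = 7; σ²_Task 7 = ((9−5)/6)² = 0.444
te_Task 8 = (3 + 4·5 + 13)/6 = 36/6 = 6; σ²_Task 8 = ((13−3)/6)² = 2.778
te_Task 9 = (11 + 4·13 + 21)/6 = 84/6 = 14; σ²_Task 9 = ((21−11)/6)² = 2.778
te_Task 10 = (2 + 4·3 + 16)/6 = 30/6 = 5; σ²_Task 10 = ((16−2)/6)² = 5.444

Forward pass:
ES_Task 1 = 0; EF_Task 1 = 6
ES_Task 2 = 6; EF_Task 2 = 6+12 = 18
ES_Task 3 = 6; EF_Task 3 = 6+11 = 17
ES_Task 4 = 6; EF_Task 4 = 6+12 = 18
ES_Task 5 = 6; EF_Task 5 = 6+12 = 18
ES_Task 6 = max(EF_Task 1=6, EF_Task 2=18) = 18; EF_Task 6 = 18+6 = 24
ES_Task 7 = max(EF_Task 1=6, EF_Task 5=18) = 18; EF_Task 7 = 18+7 = 25
ES_Task 8 = 18; EF_Task 8 = 18+6 = 24
ES_Task 9 = 18; EF_Task 9 = 18+14 = 32
ES_Task 10 = max(EF_Task 3=17, EF_Task 4=18, EF_Task 6=24, EF_Task 7=25, EF_Task 8=24, EF_Task 9=32) = 32; EF_Task 10 = 32+5 = 37
Expected project duration μ = 37 days. Critical path: Task 1 → Task 5 → Task 9 → Task 10.

Variance along critical path = 1.000 + 11.111 + 2.778 + 5.444 = 20.333; σ = √20.333 = 4.509 days.
Z = (43 − 37) / 4.509 = 1.331
P(T ≤ 43) = Φ(1.331) ≈ 0.908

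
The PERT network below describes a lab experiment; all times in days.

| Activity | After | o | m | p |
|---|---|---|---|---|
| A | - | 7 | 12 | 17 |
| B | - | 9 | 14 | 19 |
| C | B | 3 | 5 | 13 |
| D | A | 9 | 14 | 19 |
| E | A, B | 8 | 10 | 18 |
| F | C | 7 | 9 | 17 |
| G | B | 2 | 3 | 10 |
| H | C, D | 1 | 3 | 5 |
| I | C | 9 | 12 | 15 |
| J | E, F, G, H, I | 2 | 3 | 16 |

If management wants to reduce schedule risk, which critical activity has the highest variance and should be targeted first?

J

te_A = (7 + 4·12 + 17)/6 = 72/6 = 12; σ²_A = ((17−7)/6)² = 2.778
te_B = (9 + 4·14 + 19)/6 = 84/6 = 14; σ²_B = ((19−9)/6)² = 2.778
te_C = (3 + 4·5 + 13)/6 = 36/6 = 6; σ²_C = ((13−3)/6)² = 2.778
te_D = (9 + 4·14 + 19)/6 = 84/6 = 14; σ²_D = ((19−9)/6)² = 2.778
te_E = (8 + 4·10 + 18)/6 = 66/6 = 11; σ²_E = ((18−8)/6)² = 2.778
te_F = (7 + 4·9 + 17)/6 = 60/6 = 10; σ²_F = ((17−7)/6)² = 2.778
te_G = (2 + 4·3 + 10)/6 = 24/6 = 4; σ²_G = ((10−2)/6)² = 1.778
te_H = (1 + 4·3 + 5)/6 = 18/6 = 3; σ²_H = ((5−1)/6)² = 0.444
te_I = (9 + 4·12 + 15)/6 = 72/6 = 12; σ²_I = ((15−9)/6)² = 1.000
te_J = (2 + 4·3 + 16)/6 = 30/6 = 5; σ²_J = ((16−2)/6)² = 5.444

Forward pass:
ES_A = 0; EF_A = 12
ES_B = 0; EF_B = 14
ES_C = 14; EF_C = 14+6 = 20
ES_D = 12; EF_D = 12+14 = 26
ES_E = max(EF_A=12, EF_B=14) = 14; EF_E = 14+11 = 25
ES_F = 20; EF_F = 20+10 = 30
ES_G = 14; EF_G = 14+4 = 18
ES_H = max(EF_C=20, EF_D=26) = 26; EF_H = 26+3 = 29
ES_I = 20; EF_I = 20+12 = 32
ES_J = max(EF_E=25, EF_F=30, EF_G=18, EF_H=29, EF_I=32) = 32; EF_J = 32+5 = 37
Expected project duration μ = 37 days. Critical path: B → C → I → J.

Variances on critical path: σ²_B=2.778, σ²_C=2.778, σ²_I=1.000, σ²_J=5.444.
Largest is σ²_J = 5.444.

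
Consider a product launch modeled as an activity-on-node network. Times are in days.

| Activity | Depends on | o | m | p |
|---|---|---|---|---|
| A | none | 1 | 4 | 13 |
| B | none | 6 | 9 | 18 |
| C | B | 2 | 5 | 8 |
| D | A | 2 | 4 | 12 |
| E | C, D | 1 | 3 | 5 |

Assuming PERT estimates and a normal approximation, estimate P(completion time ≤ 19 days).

te_A = (1 + 4·4 + 13)/6 = 30/6 = 5; σ²_A = ((13−1)/6)² = 4.000
te_B = (6 + 4·9 + 18)/6 = 60/6 = 10; σ²_B = ((18−6)/6)² = 4.000
te_C = (2 + 4·5 + 8)/6 = 30/6 = 5; σ²_C = ((8−2)/6)² = 1.000
te_D = (2 + 4·4 + 12)/6 = 30/6 = 5; σ²_D = ((12−2)/6)² = 2.778
te_E = (1 + 4·3 + 5)/6 = 18/6 = 3; σ²_E = ((5−1)/6)² = 0.444

Forward pass:
ES_A = 0; EF_A = 5
ES_B = 0; EF_B = 10
ES_C = 10; EF_C = 10+5 = 15
ES_D = 5; EF_D = 5+5 = 10
ES_E = max(EF_C=15, EF_D=10) = 15; EF_E = 15+3 = 18
Expected project duration μ = 18 days. Critical path: B → C → E.

Variance along critical path = 4.000 + 1.000 + 0.444 = 5.444; σ = √5.444 = 2.333 days.
Z = (19 − 18) / 2.333 = 0.429
P(T ≤ 19) = Φ(0.429) ≈ 0.666

0.666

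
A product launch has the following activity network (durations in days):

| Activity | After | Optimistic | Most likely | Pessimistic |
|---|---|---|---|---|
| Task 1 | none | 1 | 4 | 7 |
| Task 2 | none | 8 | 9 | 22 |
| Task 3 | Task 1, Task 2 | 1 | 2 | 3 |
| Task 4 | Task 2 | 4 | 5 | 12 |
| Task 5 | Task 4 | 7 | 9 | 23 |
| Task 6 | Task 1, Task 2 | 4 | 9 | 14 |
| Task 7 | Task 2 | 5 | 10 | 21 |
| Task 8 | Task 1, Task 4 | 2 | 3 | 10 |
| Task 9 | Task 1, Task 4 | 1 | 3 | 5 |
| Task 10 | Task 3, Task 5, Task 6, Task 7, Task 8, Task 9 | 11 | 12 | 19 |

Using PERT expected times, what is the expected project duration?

41 days

te_Task 1 = (1 + 4·4 + 7)/6 = 24/6 = 4
te_Task 2 = (8 + 4·9 + 22)/6 = 66/6 = 11
te_Task 3 = (1 + 4·2 + 3)/6 = 12/6 = 2
te_Task 4 = (4 + 4·5 + 12)/6 = 36/6 = 6
te_Task 5 = (7 + 4·9 + 23)/6 = 66/6 = 11
te_Task 6 = (4 + 4·9 + 14)/6 = 54/6 = 9
te_Task 7 = (5 + 4·10 + 21)/6 = 66/6 = 11
te_Task 8 = (2 + 4·3 + 10)/6 = 24/6 = 4
te_Task 9 = (1 + 4·3 + 5)/6 = 18/6 = 3
te_Task 10 = (11 + 4·12 + 19)/6 = 78/6 = 13

Forward pass:
ES_Task 1 = 0; EF_Task 1 = 4
ES_Task 2 = 0; EF_Task 2 = 11
ES_Task 3 = max(EF_Task 1=4, EF_Task 2=11) = 11; EF_Task 3 = 11+2 = 13
ES_Task 4 = 11; EF_Task 4 = 11+6 = 17
ES_Task 5 = 17; EF_Task 5 = 17+11 = 28
ES_Task 6 = max(EF_Task 1=4, EF_Task 2=11) = 11; EF_Task 6 = 11+9 = 20
ES_Task 7 = 11; EF_Task 7 = 11+11 = 22
ES_Task 8 = max(EF_Task 1=4, EF_Task 4=17) = 17; EF_Task 8 = 17+4 = 21
ES_Task 9 = max(EF_Task 1=4, EF_Task 4=17) = 17; EF_Task 9 = 17+3 = 20
ES_Task 10 = max(EF_Task 3=13, EF_Task 5=28, EF_Task 6=20, EF_Task 7=22, EF_Task 8=21, EF_Task 9=20) = 28; EF_Task 10 = 28+13 = 41
Expected project duration μ = 41 days. Critical path: Task 2 → Task 4 → Task 5 → Task 10.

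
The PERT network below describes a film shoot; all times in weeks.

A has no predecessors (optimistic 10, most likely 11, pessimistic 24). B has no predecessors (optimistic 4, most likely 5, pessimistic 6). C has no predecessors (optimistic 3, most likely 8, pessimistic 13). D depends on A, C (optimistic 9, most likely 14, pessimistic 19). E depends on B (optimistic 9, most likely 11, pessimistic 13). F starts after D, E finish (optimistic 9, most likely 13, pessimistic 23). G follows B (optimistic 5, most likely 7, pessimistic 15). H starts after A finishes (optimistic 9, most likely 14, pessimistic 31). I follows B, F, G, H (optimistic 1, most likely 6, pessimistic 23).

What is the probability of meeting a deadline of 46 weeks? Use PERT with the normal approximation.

0.282

te_A = (10 + 4·11 + 24)/6 = 78/6 = 13; σ²_A = ((24−10)/6)² = 5.444
te_B = (4 + 4·5 + 6)/6 = 30/6 = 5; σ²_B = ((6−4)/6)² = 0.111
te_C = (3 + 4·8 + 13)/6 = 48/6 = 8; σ²_C = ((13−3)/6)² = 2.778
te_D = (9 + 4·14 + 19)/6 = 84/6 = 14; σ²_D = ((19−9)/6)² = 2.778
te_E = (9 + 4·11 + 13)/6 = 66/6 = 11; σ²_E = ((13−9)/6)² = 0.444
te_F = (9 + 4·13 + 23)/6 = 84/6 = 14; σ²_F = ((23−9)/6)² = 5.444
te_G = (5 + 4·7 + 15)/6 = 48/6 = 8; σ²_G = ((15−5)/6)² = 2.778
te_H = (9 + 4·14 + 31)/6 = 96/6 = 16; σ²_H = ((31−9)/6)² = 13.444
te_I = (1 + 4·6 + 23)/6 = 48/6 = 8; σ²_I = ((23−1)/6)² = 13.444

Forward pass:
ES_A = 0; EF_A = 13
ES_B = 0; EF_B = 5
ES_C = 0; EF_C = 8
ES_D = max(EF_A=13, EF_C=8) = 13; EF_D = 13+14 = 27
ES_E = 5; EF_E = 5+11 = 16
ES_F = max(EF_D=27, EF_E=16) = 27; EF_F = 27+14 = 41
ES_G = 5; EF_G = 5+8 = 13
ES_H = 13; EF_H = 13+16 = 29
ES_I = max(EF_B=5, EF_F=41, EF_G=13, EF_H=29) = 41; EF_I = 41+8 = 49
Expected project duration μ = 49 weeks. Critical path: A → D → F → I.

Variance along critical path = 5.444 + 2.778 + 5.444 + 13.444 = 27.111; σ = √27.111 = 5.207 weeks.
Z = (46 − 49) / 5.207 = -0.576
P(T ≤ 46) = Φ(-0.576) ≈ 0.282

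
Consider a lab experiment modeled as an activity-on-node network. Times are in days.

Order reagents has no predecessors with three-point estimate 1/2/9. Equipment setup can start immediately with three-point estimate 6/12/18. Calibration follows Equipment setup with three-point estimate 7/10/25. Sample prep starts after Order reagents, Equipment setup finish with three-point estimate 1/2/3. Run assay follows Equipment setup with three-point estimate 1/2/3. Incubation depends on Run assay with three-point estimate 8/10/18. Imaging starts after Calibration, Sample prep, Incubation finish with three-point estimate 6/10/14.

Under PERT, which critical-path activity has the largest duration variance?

Equipment setup

te_Order reagents = (1 + 4·2 + 9)/6 = 18/6 = 3; σ²_Order reagents = ((9−1)/6)² = 1.778
te_Equipment setup = (6 + 4·12 + 18)/6 = 72/6 = 12; σ²_Equipment setup = ((18−6)/6)² = 4.000
te_Calibration = (7 + 4·10 + 25)/6 = 72/6 = 12; σ²_Calibration = ((25−7)/6)² = 9.000
te_Sample prep = (1 + 4·2 + 3)/6 = 12/6 = 2; σ²_Sample prep = ((3−1)/6)² = 0.111
te_Run assay = (1 + 4·2 + 3)/6 = 12/6 = 2; σ²_Run assay = ((3−1)/6)² = 0.111
te_Incubation = (8 + 4·10 + 18)/6 = 66/6 = 11; σ²_Incubation = ((18−8)/6)² = 2.778
te_Imaging = (6 + 4·10 + 14)/6 = 60/6 = 10; σ²_Imaging = ((14−6)/6)² = 1.778

Forward pass:
ES_Order reagents = 0; EF_Order reagents = 3
ES_Equipment setup = 0; EF_Equipment setup = 12
ES_Calibration = 12; EF_Calibration = 12+12 = 24
ES_Sample prep = max(EF_Order reagents=3, EF_Equipment setup=12) = 12; EF_Sample prep = 12+2 = 14
ES_Run assay = 12; EF_Run assay = 12+2 = 14
ES_Incubation = 14; EF_Incubation = 14+11 = 25
ES_Imaging = max(EF_Calibration=24, EF_Sample prep=14, EF_Incubation=25) = 25; EF_Imaging = 25+10 = 35
Expected project duration μ = 35 days. Critical path: Equipment setup → Run assay → Incubation → Imaging.

Variances on critical path: σ²_Equipment setup=4.000, σ²_Run assay=0.111, σ²_Incubation=2.778, σ²_Imaging=1.778.
Largest is σ²_Equipment setup = 4.000.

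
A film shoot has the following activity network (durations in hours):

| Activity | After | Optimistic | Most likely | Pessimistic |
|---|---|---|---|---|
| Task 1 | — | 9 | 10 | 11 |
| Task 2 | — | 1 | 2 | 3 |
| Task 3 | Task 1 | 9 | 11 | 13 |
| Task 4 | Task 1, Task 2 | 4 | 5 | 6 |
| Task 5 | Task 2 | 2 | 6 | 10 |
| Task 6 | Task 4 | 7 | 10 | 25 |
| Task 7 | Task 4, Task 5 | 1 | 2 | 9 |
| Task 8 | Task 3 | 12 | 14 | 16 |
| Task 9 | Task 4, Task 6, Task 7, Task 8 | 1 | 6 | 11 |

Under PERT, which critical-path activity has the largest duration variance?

te_Task 1 = (9 + 4·10 + 11)/6 = 60/6 = 10; σ²_Task 1 = ((11−9)/6)² = 0.111
te_Task 2 = (1 + 4·2 + 3)/6 = 12/6 = 2; σ²_Task 2 = ((3−1)/6)² = 0.111
te_Task 3 = (9 + 4·11 + 13)/6 = 66/6 = 11; σ²_Task 3 = ((13−9)/6)² = 0.444
te_Task 4 = (4 + 4·5 + 6)/6 = 30/6 = 5; σ²_Task 4 = ((6−4)/6)² = 0.111
te_Task 5 = (2 + 4·6 + 10)/6 = 36/6 = 6; σ²_Task 5 = ((10−2)/6)² = 1.778
te_Task 6 = (7 + 4·10 + 25)/6 = 72/6 = 12; σ²_Task 6 = ((25−7)/6)² = 9.000
te_Task 7 = (1 + 4·2 + 9)/6 = 18/6 = 3; σ²_Task 7 = ((9−1)/6)² = 1.778
te_Task 8 = (12 + 4·14 + 16)/6 = 84/6 = 14; σ²_Task 8 = ((16−12)/6)² = 0.444
te_Task 9 = (1 + 4·6 + 11)/6 = 36/6 = 6; σ²_Task 9 = ((11−1)/6)² = 2.778

Forward pass:
ES_Task 1 = 0; EF_Task 1 = 10
ES_Task 2 = 0; EF_Task 2 = 2
ES_Task 3 = 10; EF_Task 3 = 10+11 = 21
ES_Task 4 = max(EF_Task 1=10, EF_Task 2=2) = 10; EF_Task 4 = 10+5 = 15
ES_Task 5 = 2; EF_Task 5 = 2+6 = 8
ES_Task 6 = 15; EF_Task 6 = 15+12 = 27
ES_Task 7 = max(EF_Task 4=15, EF_Task 5=8) = 15; EF_Task 7 = 15+3 = 18
ES_Task 8 = 21; EF_Task 8 = 21+14 = 35
ES_Task 9 = max(EF_Task 4=15, EF_Task 6=27, EF_Task 7=18, EF_Task 8=35) = 35; EF_Task 9 = 35+6 = 41
Expected project duration μ = 41 hours. Critical path: Task 1 → Task 3 → Task 8 → Task 9.

Variances on critical path: σ²_Task 1=0.111, σ²_Task 3=0.444, σ²_Task 8=0.444, σ²_Task 9=2.778.
Largest is σ²_Task 9 = 2.778.

Task 9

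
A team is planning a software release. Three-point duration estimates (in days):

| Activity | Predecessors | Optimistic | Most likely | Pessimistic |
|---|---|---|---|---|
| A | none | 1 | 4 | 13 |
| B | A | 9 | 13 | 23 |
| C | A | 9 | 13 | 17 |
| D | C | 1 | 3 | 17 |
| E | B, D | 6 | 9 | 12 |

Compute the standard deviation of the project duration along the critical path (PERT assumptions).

te_A = (1 + 4·4 + 13)/6 = 30/6 = 5; σ²_A = ((13−1)/6)² = 4.000
te_B = (9 + 4·13 + 23)/6 = 84/6 = 14; σ²_B = ((23−9)/6)² = 5.444
te_C = (9 + 4·13 + 17)/6 = 78/6 = 13; σ²_C = ((17−9)/6)² = 1.778
te_D = (1 + 4·3 + 17)/6 = 30/6 = 5; σ²_D = ((17−1)/6)² = 7.111
te_E = (6 + 4·9 + 12)/6 = 54/6 = 9; σ²_E = ((12−6)/6)² = 1.000

Forward pass:
ES_A = 0; EF_A = 5
ES_B = 5; EF_B = 5+14 = 19
ES_C = 5; EF_C = 5+13 = 18
ES_D = 18; EF_D = 18+5 = 23
ES_E = max(EF_B=19, EF_D=23) = 23; EF_E = 23+9 = 32
Expected project duration μ = 32 days. Critical path: A → C → D → E.

Variance along critical path = 4.000 + 1.778 + 7.111 + 1.000 = 13.889
σ = √13.889 = 3.727 days

3.73 days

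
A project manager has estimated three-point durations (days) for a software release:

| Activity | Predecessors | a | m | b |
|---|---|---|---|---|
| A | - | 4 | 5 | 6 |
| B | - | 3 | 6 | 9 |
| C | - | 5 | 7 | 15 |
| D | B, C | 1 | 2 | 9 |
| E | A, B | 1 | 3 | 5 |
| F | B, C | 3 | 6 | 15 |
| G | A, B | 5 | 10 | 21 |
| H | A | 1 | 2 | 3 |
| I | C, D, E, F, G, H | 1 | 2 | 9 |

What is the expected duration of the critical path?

te_A = (4 + 4·5 + 6)/6 = 30/6 = 5
te_B = (3 + 4·6 + 9)/6 = 36/6 = 6
te_C = (5 + 4·7 + 15)/6 = 48/6 = 8
te_D = (1 + 4·2 + 9)/6 = 18/6 = 3
te_E = (1 + 4·3 + 5)/6 = 18/6 = 3
te_F = (3 + 4·6 + 15)/6 = 42/6 = 7
te_G = (5 + 4·10 + 21)/6 = 66/6 = 11
te_H = (1 + 4·2 + 3)/6 = 12/6 = 2
te_I = (1 + 4·2 + 9)/6 = 18/6 = 3

Forward pass:
ES_A = 0; EF_A = 5
ES_B = 0; EF_B = 6
ES_C = 0; EF_C = 8
ES_D = max(EF_B=6, EF_C=8) = 8; EF_D = 8+3 = 11
ES_E = max(EF_A=5, EF_B=6) = 6; EF_E = 6+3 = 9
ES_F = max(EF_B=6, EF_C=8) = 8; EF_F = 8+7 = 15
ES_G = max(EF_A=5, EF_B=6) = 6; EF_G = 6+11 = 17
ES_H = 5; EF_H = 5+2 = 7
ES_I = max(EF_C=8, EF_D=11, EF_E=9, EF_F=15, EF_G=17, EF_H=7) = 17; EF_I = 17+3 = 20
Expected project duration μ = 20 days. Critical path: B → G → I.

20 days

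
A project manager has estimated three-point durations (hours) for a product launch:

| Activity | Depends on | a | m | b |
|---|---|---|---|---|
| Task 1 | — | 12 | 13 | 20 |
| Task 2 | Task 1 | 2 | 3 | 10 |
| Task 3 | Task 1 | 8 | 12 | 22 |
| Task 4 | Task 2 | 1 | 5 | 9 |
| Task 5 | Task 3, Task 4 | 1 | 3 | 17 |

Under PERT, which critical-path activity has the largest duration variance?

te_Task 1 = (12 + 4·13 + 20)/6 = 84/6 = 14; σ²_Task 1 = ((20−12)/6)² = 1.778
te_Task 2 = (2 + 4·3 + 10)/6 = 24/6 = 4; σ²_Task 2 = ((10−2)/6)² = 1.778
te_Task 3 = (8 + 4·12 + 22)/6 = 78/6 = 13; σ²_Task 3 = ((22−8)/6)² = 5.444
te_Task 4 = (1 + 4·5 + 9)/6 = 30/6 = 5; σ²_Task 4 = ((9−1)/6)² = 1.778
te_Task 5 = (1 + 4·3 + 17)/6 = 30/6 = 5; σ²_Task 5 = ((17−1)/6)² = 7.111

Forward pass:
ES_Task 1 = 0; EF_Task 1 = 14
ES_Task 2 = 14; EF_Task 2 = 14+4 = 18
ES_Task 3 = 14; EF_Task 3 = 14+13 = 27
ES_Task 4 = 18; EF_Task 4 = 18+5 = 23
ES_Task 5 = max(EF_Task 3=27, EF_Task 4=23) = 27; EF_Task 5 = 27+5 = 32
Expected project duration μ = 32 hours. Critical path: Task 1 → Task 3 → Task 5.

Variances on critical path: σ²_Task 1=1.778, σ²_Task 3=5.444, σ²_Task 5=7.111.
Largest is σ²_Task 5 = 7.111.

Task 5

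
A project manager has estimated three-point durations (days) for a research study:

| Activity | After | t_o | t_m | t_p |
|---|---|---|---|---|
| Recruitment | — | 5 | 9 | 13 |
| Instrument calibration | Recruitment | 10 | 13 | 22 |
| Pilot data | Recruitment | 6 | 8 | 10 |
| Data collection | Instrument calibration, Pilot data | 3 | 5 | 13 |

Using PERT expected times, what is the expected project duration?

29 days

te_Recruitment = (5 + 4·9 + 13)/6 = 54/6 = 9
te_Instrument calibration = (10 + 4·13 + 22)/6 = 84/6 = 14
te_Pilot data = (6 + 4·8 + 10)/6 = 48/6 = 8
te_Data collection = (3 + 4·5 + 13)/6 = 36/6 = 6

Forward pass:
ES_Recruitment = 0; EF_Recruitment = 9
ES_Instrument calibration = 9; EF_Instrument calibration = 9+14 = 23
ES_Pilot data = 9; EF_Pilot data = 9+8 = 17
ES_Data collection = max(EF_Instrument calibration=23, EF_Pilot data=17) = 23; EF_Data collection = 23+6 = 29
Expected project duration μ = 29 days. Critical path: Recruitment → Instrument calibration → Data collection.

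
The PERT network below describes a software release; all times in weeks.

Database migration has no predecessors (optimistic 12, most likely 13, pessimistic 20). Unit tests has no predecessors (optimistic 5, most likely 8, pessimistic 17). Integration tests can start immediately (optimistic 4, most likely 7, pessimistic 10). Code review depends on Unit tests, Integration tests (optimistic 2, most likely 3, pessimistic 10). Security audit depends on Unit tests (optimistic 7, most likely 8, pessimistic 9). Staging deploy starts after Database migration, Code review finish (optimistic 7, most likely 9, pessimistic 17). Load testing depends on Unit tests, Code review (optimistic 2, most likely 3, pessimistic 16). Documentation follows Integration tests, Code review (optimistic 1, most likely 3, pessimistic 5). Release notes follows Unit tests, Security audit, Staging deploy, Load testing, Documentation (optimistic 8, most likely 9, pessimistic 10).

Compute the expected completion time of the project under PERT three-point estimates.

33 weeks

te_Database migration = (12 + 4·13 + 20)/6 = 84/6 = 14
te_Unit tests = (5 + 4·8 + 17)/6 = 54/6 = 9
te_Integration tests = (4 + 4·7 + 10)/6 = 42/6 = 7
te_Code review = (2 + 4·3 + 10)/6 = 24/6 = 4
te_Security audit = (7 + 4·8 + 9)/6 = 48/6 = 8
te_Staging deploy = (7 + 4·9 + 17)/6 = 60/6 = 10
te_Load testing = (2 + 4·3 + 16)/6 = 30/6 = 5
te_Documentation = (1 + 4·3 + 5)/6 = 18/6 = 3
te_Release notes = (8 + 4·9 + 10)/6 = 54/6 = 9

Forward pass:
ES_Database migration = 0; EF_Database migration = 14
ES_Unit tests = 0; EF_Unit tests = 9
ES_Integration tests = 0; EF_Integration tests = 7
ES_Code review = max(EF_Unit tests=9, EF_Integration tests=7) = 9; EF_Code review = 9+4 = 13
ES_Security audit = 9; EF_Security audit = 9+8 = 17
ES_Staging deploy = max(EF_Database migration=14, EF_Code review=13) = 14; EF_Staging deploy = 14+10 = 24
ES_Load testing = max(EF_Unit tests=9, EF_Code review=13) = 13; EF_Load testing = 13+5 = 18
ES_Documentation = max(EF_Integration tests=7, EF_Code review=13) = 13; EF_Documentation = 13+3 = 16
ES_Release notes = max(EF_Unit tests=9, EF_Security audit=17, EF_Staging deploy=24, EF_Load testing=18, EF_Documentation=16) = 24; EF_Release notes = 24+9 = 33
Expected project duration μ = 33 weeks. Critical path: Database migration → Staging deploy → Release notes.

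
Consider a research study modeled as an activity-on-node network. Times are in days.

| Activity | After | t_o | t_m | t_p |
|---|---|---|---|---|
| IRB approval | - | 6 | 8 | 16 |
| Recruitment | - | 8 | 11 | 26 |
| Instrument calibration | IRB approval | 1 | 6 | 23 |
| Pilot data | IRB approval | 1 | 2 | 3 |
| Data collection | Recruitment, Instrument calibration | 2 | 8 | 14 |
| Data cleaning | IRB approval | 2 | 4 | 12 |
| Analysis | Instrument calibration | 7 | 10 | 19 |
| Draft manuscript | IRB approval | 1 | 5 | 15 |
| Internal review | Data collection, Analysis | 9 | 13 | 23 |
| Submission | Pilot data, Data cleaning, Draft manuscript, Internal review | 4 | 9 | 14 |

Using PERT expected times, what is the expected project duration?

51 days

te_IRB approval = (6 + 4·8 + 16)/6 = 54/6 = 9
te_Recruitment = (8 + 4·11 + 26)/6 = 78/6 = 13
te_Instrument calibration = (1 + 4·6 + 23)/6 = 48/6 = 8
te_Pilot data = (1 + 4·2 + 3)/6 = 12/6 = 2
te_Data collection = (2 + 4·8 + 14)/6 = 48/6 = 8
te_Data cleaning = (2 + 4·4 + 12)/6 = 30/6 = 5
te_Analysis = (7 + 4·10 + 19)/6 = 66/6 = 11
te_Draft manuscript = (1 + 4·5 + 15)/6 = 36/6 = 6
te_Internal review = (9 + 4·13 + 23)/6 = 84/6 = 14
te_Submission = (4 + 4·9 + 14)/6 = 54/6 = 9

Forward pass:
ES_IRB approval = 0; EF_IRB approval = 9
ES_Recruitment = 0; EF_Recruitment = 13
ES_Instrument calibration = 9; EF_Instrument calibration = 9+8 = 17
ES_Pilot data = 9; EF_Pilot data = 9+2 = 11
ES_Data collection = max(EF_Recruitment=13, EF_Instrument calibration=17) = 17; EF_Data collection = 17+8 = 25
ES_Data cleaning = 9; EF_Data cleaning = 9+5 = 14
ES_Analysis = 17; EF_Analysis = 17+11 = 28
ES_Draft manuscript = 9; EF_Draft manuscript = 9+6 = 15
ES_Internal review = max(EF_Data collection=25, EF_Analysis=28) = 28; EF_Internal review = 28+14 = 42
ES_Submission = max(EF_Pilot data=11, EF_Data cleaning=14, EF_Draft manuscript=15, EF_Internal review=42) = 42; EF_Submission = 42+9 = 51
Expected project duration μ = 51 days. Critical path: IRB approval → Instrument calibration → Analysis → Internal review → Submission.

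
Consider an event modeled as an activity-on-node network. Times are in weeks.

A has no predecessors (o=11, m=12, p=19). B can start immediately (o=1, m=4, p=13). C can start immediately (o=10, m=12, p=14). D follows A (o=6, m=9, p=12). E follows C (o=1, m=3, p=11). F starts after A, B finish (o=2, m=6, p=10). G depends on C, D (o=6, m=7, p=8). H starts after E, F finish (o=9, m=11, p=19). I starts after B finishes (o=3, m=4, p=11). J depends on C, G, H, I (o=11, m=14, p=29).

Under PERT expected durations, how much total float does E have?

te_A = (11 + 4·12 + 19)/6 = 78/6 = 13
te_B = (1 + 4·4 + 13)/6 = 30/6 = 5
te_C = (10 + 4·12 + 14)/6 = 72/6 = 12
te_D = (6 + 4·9 + 12)/6 = 54/6 = 9
te_E = (1 + 4·3 + 11)/6 = 24/6 = 4
te_F = (2 + 4·6 + 10)/6 = 36/6 = 6
te_G = (6 + 4·7 + 8)/6 = 42/6 = 7
te_H = (9 + 4·11 + 19)/6 = 72/6 = 12
te_I = (3 + 4·4 + 11)/6 = 30/6 = 5
te_J = (11 + 4·14 + 29)/6 = 96/6 = 16

Forward pass:
ES_A = 0; EF_A = 13
ES_B = 0; EF_B = 5
ES_C = 0; EF_C = 12
ES_D = 13; EF_D = 13+9 = 22
ES_E = 12; EF_E = 12+4 = 16
ES_F = max(EF_A=13, EF_B=5) = 13; EF_F = 13+6 = 19
ES_G = max(EF_C=12, EF_D=22) = 22; EF_G = 22+7 = 29
ES_H = max(EF_E=16, EF_F=19) = 19; EF_H = 19+12 = 31
ES_I = 5; EF_I = 5+5 = 10
ES_J = max(EF_C=12, EF_G=29, EF_H=31, EF_I=10) = 31; EF_J = 31+16 = 47
Expected project duration μ = 47 weeks. Critical path: A → F → H → J.

Backward pass:
LF_J = 47; LS_J = 47−16 = 31
LF_I = LS_J = 31; LS_I = 31−5 = 26
LF_H = LS_J = 31; LS_H = 31−12 = 19
LF_G = LS_J = 31; LS_G = 31−7 = 24
LF_F = LS_H = 19; LS_F = 19−6 = 13
LF_E = LS_H = 19; LS_E = 19−4 = 15
LF_D = LS_G = 24; LS_D = 24−9 = 15
LF_C = min(LS_E=15, LS_G=24, LS_J=31) = 15; LS_C = 15−12 = 3
LF_B = min(LS_F=13, LS_I=26) = 13; LS_B = 13−5 = 8
LF_A = min(LS_D=15, LS_F=13) = 13; LS_A = 13−13 = 0
Slack_E = LS_E − ES_E = 15 − 12 = 3

3 weeks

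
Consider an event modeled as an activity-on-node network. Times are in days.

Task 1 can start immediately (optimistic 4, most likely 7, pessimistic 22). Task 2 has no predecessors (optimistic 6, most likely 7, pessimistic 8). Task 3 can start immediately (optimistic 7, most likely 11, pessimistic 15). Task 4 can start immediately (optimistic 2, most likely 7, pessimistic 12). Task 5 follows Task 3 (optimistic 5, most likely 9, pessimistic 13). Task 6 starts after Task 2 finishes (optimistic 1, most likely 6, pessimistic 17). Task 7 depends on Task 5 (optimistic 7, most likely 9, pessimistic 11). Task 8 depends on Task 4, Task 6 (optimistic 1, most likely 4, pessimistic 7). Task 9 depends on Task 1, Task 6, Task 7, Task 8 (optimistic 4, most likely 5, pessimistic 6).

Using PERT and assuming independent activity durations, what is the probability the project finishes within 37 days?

te_Task 1 = (4 + 4·7 + 22)/6 = 54/6 = 9; σ²_Task 1 = ((22−4)/6)² = 9.000
te_Task 2 = (6 + 4·7 + 8)/6 = 42/6 = 7; σ²_Task 2 = ((8−6)/6)² = 0.111
te_Task 3 = (7 + 4·11 + 15)/6 = 66/6 = 11; σ²_Task 3 = ((15−7)/6)² = 1.778
te_Task 4 = (2 + 4·7 + 12)/6 = 42/6 = 7; σ²_Task 4 = ((12−2)/6)² = 2.778
te_Task 5 = (5 + 4·9 + 13)/6 = 54/6 = 9; σ²_Task 5 = ((13−5)/6)² = 1.778
te_Task 6 = (1 + 4·6 + 17)/6 = 42/6 = 7; σ²_Task 6 = ((17−1)/6)² = 7.111
te_Task 7 = (7 + 4·9 + 11)/6 = 54/6 = 9; σ²_Task 7 = ((11−7)/6)² = 0.444
te_Task 8 = (1 + 4·4 + 7)/6 = 24/6 = 4; σ²_Task 8 = ((7−1)/6)² = 1.000
te_Task 9 = (4 + 4·5 + 6)/6 = 30/6 = 5; σ²_Task 9 = ((6−4)/6)² = 0.111

Forward pass:
ES_Task 1 = 0; EF_Task 1 = 9
ES_Task 2 = 0; EF_Task 2 = 7
ES_Task 3 = 0; EF_Task 3 = 11
ES_Task 4 = 0; EF_Task 4 = 7
ES_Task 5 = 11; EF_Task 5 = 11+9 = 20
ES_Task 6 = 7; EF_Task 6 = 7+7 = 14
ES_Task 7 = 20; EF_Task 7 = 20+9 = 29
ES_Task 8 = max(EF_Task 4=7, EF_Task 6=14) = 14; EF_Task 8 = 14+4 = 18
ES_Task 9 = max(EF_Task 1=9, EF_Task 6=14, EF_Task 7=29, EF_Task 8=18) = 29; EF_Task 9 = 29+5 = 34
Expected project duration μ = 34 days. Critical path: Task 3 → Task 5 → Task 7 → Task 9.

Variance along critical path = 1.778 + 1.778 + 0.444 + 0.111 = 4.111; σ = √4.111 = 2.028 days.
Z = (37 − 34) / 2.028 = 1.480
P(T ≤ 37) = Φ(1.480) ≈ 0.931

0.931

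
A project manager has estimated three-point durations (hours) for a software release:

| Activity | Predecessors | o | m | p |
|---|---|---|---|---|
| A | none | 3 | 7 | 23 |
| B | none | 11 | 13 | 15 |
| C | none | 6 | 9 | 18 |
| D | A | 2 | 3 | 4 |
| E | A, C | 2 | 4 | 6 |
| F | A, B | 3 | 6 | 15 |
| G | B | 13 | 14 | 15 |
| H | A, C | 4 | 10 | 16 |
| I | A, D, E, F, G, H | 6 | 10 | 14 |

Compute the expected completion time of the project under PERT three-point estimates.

te_A = (3 + 4·7 + 23)/6 = 54/6 = 9
te_B = (11 + 4·13 + 15)/6 = 78/6 = 13
te_C = (6 + 4·9 + 18)/6 = 60/6 = 10
te_D = (2 + 4·3 + 4)/6 = 18/6 = 3
te_E = (2 + 4·4 + 6)/6 = 24/6 = 4
te_F = (3 + 4·6 + 15)/6 = 42/6 = 7
te_G = (13 + 4·14 + 15)/6 = 84/6 = 14
te_H = (4 + 4·10 + 16)/6 = 60/6 = 10
te_I = (6 + 4·10 + 14)/6 = 60/6 = 10

Forward pass:
ES_A = 0; EF_A = 9
ES_B = 0; EF_B = 13
ES_C = 0; EF_C = 10
ES_D = 9; EF_D = 9+3 = 12
ES_E = max(EF_A=9, EF_C=10) = 10; EF_E = 10+4 = 14
ES_F = max(EF_A=9, EF_B=13) = 13; EF_F = 13+7 = 20
ES_G = 13; EF_G = 13+14 = 27
ES_H = max(EF_A=9, EF_C=10) = 10; EF_H = 10+10 = 20
ES_I = max(EF_A=9, EF_D=12, EF_E=14, EF_F=20, EF_G=27, EF_H=20) = 27; EF_I = 27+10 = 37
Expected project duration μ = 37 hours. Critical path: B → G → I.

37 hours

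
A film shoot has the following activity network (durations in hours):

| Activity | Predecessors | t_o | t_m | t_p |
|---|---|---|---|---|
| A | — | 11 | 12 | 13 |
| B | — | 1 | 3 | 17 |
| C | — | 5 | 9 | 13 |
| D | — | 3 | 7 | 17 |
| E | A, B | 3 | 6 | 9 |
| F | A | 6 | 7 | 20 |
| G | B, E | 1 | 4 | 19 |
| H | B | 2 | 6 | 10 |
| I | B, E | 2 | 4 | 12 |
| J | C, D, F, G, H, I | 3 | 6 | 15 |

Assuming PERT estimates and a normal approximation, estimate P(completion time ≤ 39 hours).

te_A = (11 + 4·12 + 13)/6 = 72/6 = 12; σ²_A = ((13−11)/6)² = 0.111
te_B = (1 + 4·3 + 17)/6 = 30/6 = 5; σ²_B = ((17−1)/6)² = 7.111
te_C = (5 + 4·9 + 13)/6 = 54/6 = 9; σ²_C = ((13−5)/6)² = 1.778
te_D = (3 + 4·7 + 17)/6 = 48/6 = 8; σ²_D = ((17−3)/6)² = 5.444
te_E = (3 + 4·6 + 9)/6 = 36/6 = 6; σ²_E = ((9−3)/6)² = 1.000
te_F = (6 + 4·7 + 20)/6 = 54/6 = 9; σ²_F = ((20−6)/6)² = 5.444
te_G = (1 + 4·4 + 19)/6 = 36/6 = 6; σ²_G = ((19−1)/6)² = 9.000
te_H = (2 + 4·6 + 10)/6 = 36/6 = 6; σ²_H = ((10−2)/6)² = 1.778
te_I = (2 + 4·4 + 12)/6 = 30/6 = 5; σ²_I = ((12−2)/6)² = 2.778
te_J = (3 + 4·6 + 15)/6 = 42/6 = 7; σ²_J = ((15−3)/6)² = 4.000

Forward pass:
ES_A = 0; EF_A = 12
ES_B = 0; EF_B = 5
ES_C = 0; EF_C = 9
ES_D = 0; EF_D = 8
ES_E = max(EF_A=12, EF_B=5) = 12; EF_E = 12+6 = 18
ES_F = 12; EF_F = 12+9 = 21
ES_G = max(EF_B=5, EF_E=18) = 18; EF_G = 18+6 = 24
ES_H = 5; EF_H = 5+6 = 11
ES_I = max(EF_B=5, EF_E=18) = 18; EF_I = 18+5 = 23
ES_J = max(EF_C=9, EF_D=8, EF_F=21, EF_G=24, EF_H=11, EF_I=23) = 24; EF_J = 24+7 = 31
Expected project duration μ = 31 hours. Critical path: A → E → G → J.

Variance along critical path = 0.111 + 1.000 + 9.000 + 4.000 = 14.111; σ = √14.111 = 3.756 hours.
Z = (39 − 31) / 3.756 = 2.130
P(T ≤ 39) = Φ(2.130) ≈ 0.983

0.983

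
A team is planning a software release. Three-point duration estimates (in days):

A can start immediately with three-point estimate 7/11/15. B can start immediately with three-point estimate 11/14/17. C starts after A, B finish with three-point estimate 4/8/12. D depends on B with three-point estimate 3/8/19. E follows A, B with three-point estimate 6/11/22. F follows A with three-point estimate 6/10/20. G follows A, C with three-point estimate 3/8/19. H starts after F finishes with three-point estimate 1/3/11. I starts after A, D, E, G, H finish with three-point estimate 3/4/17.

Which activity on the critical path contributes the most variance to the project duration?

G

te_A = (7 + 4·11 + 15)/6 = 66/6 = 11; σ²_A = ((15−7)/6)² = 1.778
te_B = (11 + 4·14 + 17)/6 = 84/6 = 14; σ²_B = ((17−11)/6)² = 1.000
te_C = (4 + 4·8 + 12)/6 = 48/6 = 8; σ²_C = ((12−4)/6)² = 1.778
te_D = (3 + 4·8 + 19)/6 = 54/6 = 9; σ²_D = ((19−3)/6)² = 7.111
te_E = (6 + 4·11 + 22)/6 = 72/6 = 12; σ²_E = ((22−6)/6)² = 7.111
te_F = (6 + 4·10 + 20)/6 = 66/6 = 11; σ²_F = ((20−6)/6)² = 5.444
te_G = (3 + 4·8 + 19)/6 = 54/6 = 9; σ²_G = ((19−3)/6)² = 7.111
te_H = (1 + 4·3 + 11)/6 = 24/6 = 4; σ²_H = ((11−1)/6)² = 2.778
te_I = (3 + 4·4 + 17)/6 = 36/6 = 6; σ²_I = ((17−3)/6)² = 5.444

Forward pass:
ES_A = 0; EF_A = 11
ES_B = 0; EF_B = 14
ES_C = max(EF_A=11, EF_B=14) = 14; EF_C = 14+8 = 22
ES_D = 14; EF_D = 14+9 = 23
ES_E = max(EF_A=11, EF_B=14) = 14; EF_E = 14+12 = 26
ES_F = 11; EF_F = 11+11 = 22
ES_G = max(EF_A=11, EF_C=22) = 22; EF_G = 22+9 = 31
ES_H = 22; EF_H = 22+4 = 26
ES_I = max(EF_A=11, EF_D=23, EF_E=26, EF_G=31, EF_H=26) = 31; EF_I = 31+6 = 37
Expected project duration μ = 37 days. Critical path: B → C → G → I.

Variances on critical path: σ²_B=1.000, σ²_C=1.778, σ²_G=7.111, σ²_I=5.444.
Largest is σ²_G = 7.111.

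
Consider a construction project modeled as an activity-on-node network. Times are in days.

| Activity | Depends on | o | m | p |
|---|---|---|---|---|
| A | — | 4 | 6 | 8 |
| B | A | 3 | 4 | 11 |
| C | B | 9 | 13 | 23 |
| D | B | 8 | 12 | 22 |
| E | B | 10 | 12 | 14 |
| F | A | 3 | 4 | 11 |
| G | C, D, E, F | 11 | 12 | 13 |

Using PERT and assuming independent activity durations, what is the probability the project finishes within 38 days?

te_A = (4 + 4·6 + 8)/6 = 36/6 = 6; σ²_A = ((8−4)/6)² = 0.444
te_B = (3 + 4·4 + 11)/6 = 30/6 = 5; σ²_B = ((11−3)/6)² = 1.778
te_C = (9 + 4·13 + 23)/6 = 84/6 = 14; σ²_C = ((23−9)/6)² = 5.444
te_D = (8 + 4·12 + 22)/6 = 78/6 = 13; σ²_D = ((22−8)/6)² = 5.444
te_E = (10 + 4·12 + 14)/6 = 72/6 = 12; σ²_E = ((14−10)/6)² = 0.444
te_F = (3 + 4·4 + 11)/6 = 30/6 = 5; σ²_F = ((11−3)/6)² = 1.778
te_G = (11 + 4·12 + 13)/6 = 72/6 = 12; σ²_G = ((13−11)/6)² = 0.111

Forward pass:
ES_A = 0; EF_A = 6
ES_B = 6; EF_B = 6+5 = 11
ES_C = 11; EF_C = 11+14 = 25
ES_D = 11; EF_D = 11+13 = 24
ES_E = 11; EF_E = 11+12 = 23
ES_F = 6; EF_F = 6+5 = 11
ES_G = max(EF_C=25, EF_D=24, EF_E=23, EF_F=11) = 25; EF_G = 25+12 = 37
Expected project duration μ = 37 days. Critical path: A → B → C → G.

Variance along critical path = 0.444 + 1.778 + 5.444 + 0.111 = 7.778; σ = √7.778 = 2.789 days.
Z = (38 − 37) / 2.789 = 0.359
P(T ≤ 38) = Φ(0.359) ≈ 0.640

0.640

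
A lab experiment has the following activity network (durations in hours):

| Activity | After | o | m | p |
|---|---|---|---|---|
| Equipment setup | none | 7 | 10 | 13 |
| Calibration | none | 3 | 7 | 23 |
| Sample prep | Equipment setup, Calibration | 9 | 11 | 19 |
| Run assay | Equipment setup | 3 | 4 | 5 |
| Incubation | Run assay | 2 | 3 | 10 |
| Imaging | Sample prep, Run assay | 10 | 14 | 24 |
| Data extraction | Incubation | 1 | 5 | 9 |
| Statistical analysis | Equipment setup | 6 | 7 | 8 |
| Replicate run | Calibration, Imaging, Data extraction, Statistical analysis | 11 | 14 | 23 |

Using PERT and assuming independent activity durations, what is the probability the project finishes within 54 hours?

0.709

te_Equipment setup = (7 + 4·10 + 13)/6 = 60/6 = 10; σ²_Equipment setup = ((13−7)/6)² = 1.000
te_Calibration = (3 + 4·7 + 23)/6 = 54/6 = 9; σ²_Calibration = ((23−3)/6)² = 11.111
te_Sample prep = (9 + 4·11 + 19)/6 = 72/6 = 12; σ²_Sample prep = ((19−9)/6)² = 2.778
te_Run assay = (3 + 4·4 + 5)/6 = 24/6 = 4; σ²_Run assay = ((5−3)/6)² = 0.111
te_Incubation = (2 + 4·3 + 10)/6 = 24/6 = 4; σ²_Incubation = ((10−2)/6)² = 1.778
te_Imaging = (10 + 4·14 + 24)/6 = 90/6 = 15; σ²_Imaging = ((24−10)/6)² = 5.444
te_Data extraction = (1 + 4·5 + 9)/6 = 30/6 = 5; σ²_Data extraction = ((9−1)/6)² = 1.778
te_Statistical analysis = (6 + 4·7 + 8)/6 = 42/6 = 7; σ²_Statistical analysis = ((8−6)/6)² = 0.111
te_Replicate run = (11 + 4·14 + 23)/6 = 90/6 = 15; σ²_Replicate run = ((23−11)/6)² = 4.000

Forward pass:
ES_Equipment setup = 0; EF_Equipment setup = 10
ES_Calibration = 0; EF_Calibration = 9
ES_Sample prep = max(EF_Equipment setup=10, EF_Calibration=9) = 10; EF_Sample prep = 10+12 = 22
ES_Run assay = 10; EF_Run assay = 10+4 = 14
ES_Incubation = 14; EF_Incubation = 14+4 = 18
ES_Imaging = max(EF_Sample prep=22, EF_Run assay=14) = 22; EF_Imaging = 22+15 = 37
ES_Data extraction = 18; EF_Data extraction = 18+5 = 23
ES_Statistical analysis = 10; EF_Statistical analysis = 10+7 = 17
ES_Replicate run = max(EF_Calibration=9, EF_Imaging=37, EF_Data extraction=23, EF_Statistical analysis=17) = 37; EF_Replicate run = 37+15 = 52
Expected project duration μ = 52 hours. Critical path: Equipment setup → Sample prep → Imaging → Replicate run.

Variance along critical path = 1.000 + 2.778 + 5.444 + 4.000 = 13.222; σ = √13.222 = 3.636 hours.
Z = (54 − 52) / 3.636 = 0.550
P(T ≤ 54) = Φ(0.550) ≈ 0.709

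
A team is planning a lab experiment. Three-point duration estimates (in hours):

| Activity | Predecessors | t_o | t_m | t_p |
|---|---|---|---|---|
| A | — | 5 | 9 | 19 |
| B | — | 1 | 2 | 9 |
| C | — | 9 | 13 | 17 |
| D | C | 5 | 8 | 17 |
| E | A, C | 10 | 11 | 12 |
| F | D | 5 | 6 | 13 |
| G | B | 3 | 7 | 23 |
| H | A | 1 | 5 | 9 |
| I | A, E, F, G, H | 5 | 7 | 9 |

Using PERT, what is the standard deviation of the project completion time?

2.83 hours

te_A = (5 + 4·9 + 19)/6 = 60/6 = 10; σ²_A = ((19−5)/6)² = 5.444
te_B = (1 + 4·2 + 9)/6 = 18/6 = 3; σ²_B = ((9−1)/6)² = 1.778
te_C = (9 + 4·13 + 17)/6 = 78/6 = 13; σ²_C = ((17−9)/6)² = 1.778
te_D = (5 + 4·8 + 17)/6 = 54/6 = 9; σ²_D = ((17−5)/6)² = 4.000
te_E = (10 + 4·11 + 12)/6 = 66/6 = 11; σ²_E = ((12−10)/6)² = 0.111
te_F = (5 + 4·6 + 13)/6 = 42/6 = 7; σ²_F = ((13−5)/6)² = 1.778
te_G = (3 + 4·7 + 23)/6 = 54/6 = 9; σ²_G = ((23−3)/6)² = 11.111
te_H = (1 + 4·5 + 9)/6 = 30/6 = 5; σ²_H = ((9−1)/6)² = 1.778
te_I = (5 + 4·7 + 9)/6 = 42/6 = 7; σ²_I = ((9−5)/6)² = 0.444

Forward pass:
ES_A = 0; EF_A = 10
ES_B = 0; EF_B = 3
ES_C = 0; EF_C = 13
ES_D = 13; EF_D = 13+9 = 22
ES_E = max(EF_A=10, EF_C=13) = 13; EF_E = 13+11 = 24
ES_F = 22; EF_F = 22+7 = 29
ES_G = 3; EF_G = 3+9 = 12
ES_H = 10; EF_H = 10+5 = 15
ES_I = max(EF_A=10, EF_E=24, EF_F=29, EF_G=12, EF_H=15) = 29; EF_I = 29+7 = 36
Expected project duration μ = 36 hours. Critical path: C → D → F → I.

Variance along critical path = 1.778 + 4.000 + 1.778 + 0.444 = 8.000
σ = √8.000 = 2.828 hours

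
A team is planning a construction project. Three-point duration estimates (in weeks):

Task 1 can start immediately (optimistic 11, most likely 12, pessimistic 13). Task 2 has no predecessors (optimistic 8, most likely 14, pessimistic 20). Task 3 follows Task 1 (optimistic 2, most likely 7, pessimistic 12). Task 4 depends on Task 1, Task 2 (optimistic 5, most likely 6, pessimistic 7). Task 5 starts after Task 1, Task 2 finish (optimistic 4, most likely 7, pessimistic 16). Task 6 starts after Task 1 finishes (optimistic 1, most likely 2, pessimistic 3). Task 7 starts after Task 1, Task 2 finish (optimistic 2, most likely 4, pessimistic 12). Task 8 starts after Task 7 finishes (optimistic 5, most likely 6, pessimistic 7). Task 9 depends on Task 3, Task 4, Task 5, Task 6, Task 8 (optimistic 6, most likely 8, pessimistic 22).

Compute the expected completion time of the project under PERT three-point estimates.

35 weeks

te_Task 1 = (11 + 4·12 + 13)/6 = 72/6 = 12
te_Task 2 = (8 + 4·14 + 20)/6 = 84/6 = 14
te_Task 3 = (2 + 4·7 + 12)/6 = 42/6 = 7
te_Task 4 = (5 + 4·6 + 7)/6 = 36/6 = 6
te_Task 5 = (4 + 4·7 + 16)/6 = 48/6 = 8
te_Task 6 = (1 + 4·2 + 3)/6 = 12/6 = 2
te_Task 7 = (2 + 4·4 + 12)/6 = 30/6 = 5
te_Task 8 = (5 + 4·6 + 7)/6 = 36/6 = 6
te_Task 9 = (6 + 4·8 + 22)/6 = 60/6 = 10

Forward pass:
ES_Task 1 = 0; EF_Task 1 = 12
ES_Task 2 = 0; EF_Task 2 = 14
ES_Task 3 = 12; EF_Task 3 = 12+7 = 19
ES_Task 4 = max(EF_Task 1=12, EF_Task 2=14) = 14; EF_Task 4 = 14+6 = 20
ES_Task 5 = max(EF_Task 1=12, EF_Task 2=14) = 14; EF_Task 5 = 14+8 = 22
ES_Task 6 = 12; EF_Task 6 = 12+2 = 14
ES_Task 7 = max(EF_Task 1=12, EF_Task 2=14) = 14; EF_Task 7 = 14+5 = 19
ES_Task 8 = 19; EF_Task 8 = 19+6 = 25
ES_Task 9 = max(EF_Task 3=19, EF_Task 4=20, EF_Task 5=22, EF_Task 6=14, EF_Task 8=25) = 25; EF_Task 9 = 25+10 = 35
Expected project duration μ = 35 weeks. Critical path: Task 2 → Task 7 → Task 8 → Task 9.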